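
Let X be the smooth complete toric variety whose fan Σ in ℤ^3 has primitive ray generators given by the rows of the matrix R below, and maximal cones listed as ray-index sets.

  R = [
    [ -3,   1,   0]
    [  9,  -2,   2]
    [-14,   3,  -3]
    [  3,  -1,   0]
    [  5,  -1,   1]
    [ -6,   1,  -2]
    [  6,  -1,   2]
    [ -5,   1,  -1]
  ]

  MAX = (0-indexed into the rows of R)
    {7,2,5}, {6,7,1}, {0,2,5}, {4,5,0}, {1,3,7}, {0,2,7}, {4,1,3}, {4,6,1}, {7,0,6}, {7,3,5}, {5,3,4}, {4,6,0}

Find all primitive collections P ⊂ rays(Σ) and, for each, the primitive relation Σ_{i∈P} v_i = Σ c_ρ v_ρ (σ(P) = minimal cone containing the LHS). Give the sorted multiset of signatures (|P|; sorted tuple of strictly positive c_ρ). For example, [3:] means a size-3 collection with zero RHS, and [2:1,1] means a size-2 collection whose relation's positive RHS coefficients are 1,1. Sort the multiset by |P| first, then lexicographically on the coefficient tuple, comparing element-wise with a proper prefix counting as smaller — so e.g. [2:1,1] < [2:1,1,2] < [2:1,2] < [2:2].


11 minimal non-faces of Δ(Σ) (on 8 rays):

  {0,3}:  v_{0} + v_{3} = 0 ; sig = [2:]
  {4,7}:  v_{4} + v_{7} = 0 ; sig = [2:]
  {5,6}:  v_{5} + v_{6} = 0 ; sig = [2:]
  {0,1}:  v_{0} + v_{1} = v_{6} ; sig = [2:1]
  {1,2}:  v_{1} + v_{2} = v_{7} ; sig = [2:1]
  {1,5}:  v_{1} + v_{5} = v_{3} ; sig = [2:1]
  {3,6}:  v_{3} + v_{6} = v_{1} ; sig = [2:1]
  {2,3}:  v_{2} + v_{3} = v_{5} + v_{7} ; sig = [2:1,1]
  {2,4}:  v_{2} + v_{4} = v_{0} + v_{5} ; sig = [2:1,1]
  {2,6}:  v_{2} + v_{6} = v_{0} + v_{7} ; sig = [2:1,1]
  {0,5,7}:  v_{0} + v_{5} + v_{7} = v_{2} ; sig = [3:1]

Sorted signature multiset PRS(X):
    [2:]
    [2:]
    [2:]
    [2:1]
    [2:1]
    [2:1]
    [2:1]
    [2:1,1]
    [2:1,1]
    [2:1,1]
    [3:1]


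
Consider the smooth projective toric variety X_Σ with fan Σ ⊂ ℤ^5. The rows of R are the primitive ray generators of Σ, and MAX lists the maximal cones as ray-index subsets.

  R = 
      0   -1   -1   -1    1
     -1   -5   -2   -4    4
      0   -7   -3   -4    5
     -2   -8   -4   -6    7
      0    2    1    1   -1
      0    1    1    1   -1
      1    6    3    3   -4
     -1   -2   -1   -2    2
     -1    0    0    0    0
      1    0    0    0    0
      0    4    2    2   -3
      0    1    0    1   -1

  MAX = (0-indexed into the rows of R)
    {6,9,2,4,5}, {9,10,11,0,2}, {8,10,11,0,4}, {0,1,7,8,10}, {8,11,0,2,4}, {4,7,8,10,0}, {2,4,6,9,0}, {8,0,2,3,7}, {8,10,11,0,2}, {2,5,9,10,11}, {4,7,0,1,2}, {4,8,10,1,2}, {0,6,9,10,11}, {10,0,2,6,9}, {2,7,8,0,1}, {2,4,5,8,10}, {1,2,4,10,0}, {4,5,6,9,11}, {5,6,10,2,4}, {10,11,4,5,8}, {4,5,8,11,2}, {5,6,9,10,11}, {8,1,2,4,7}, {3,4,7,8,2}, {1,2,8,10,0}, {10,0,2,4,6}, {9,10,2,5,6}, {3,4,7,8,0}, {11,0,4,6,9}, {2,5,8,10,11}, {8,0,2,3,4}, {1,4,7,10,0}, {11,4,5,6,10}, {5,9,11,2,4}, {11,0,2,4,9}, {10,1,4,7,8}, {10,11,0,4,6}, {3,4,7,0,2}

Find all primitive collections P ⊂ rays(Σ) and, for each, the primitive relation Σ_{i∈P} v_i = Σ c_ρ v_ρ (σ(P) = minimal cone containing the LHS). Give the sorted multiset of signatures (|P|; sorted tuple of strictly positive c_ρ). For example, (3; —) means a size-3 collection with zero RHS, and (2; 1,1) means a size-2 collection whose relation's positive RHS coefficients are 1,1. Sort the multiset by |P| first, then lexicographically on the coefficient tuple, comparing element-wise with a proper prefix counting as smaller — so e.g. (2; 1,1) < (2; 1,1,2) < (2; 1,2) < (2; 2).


24 minimal non-faces of Δ(Σ) (on 12 rays):

  P = {0,5}:  v_{0} + v_{5} = 0 — sig = (2; —)
  P = {8,9}:  v_{8} + v_{9} = 0 — sig = (2; —)
  P = {6,8}:  v_{6} + v_{8} = v_{4} + v_{10} — sig = (2; 1,1)
  P = {7,11}:  v_{7} + v_{11} = v_{0} + v_{8} — sig = (2; 1,1)
  P = {1,11}:  v_{1} + v_{11} = v_{0} + v_{2} + v_{8} + v_{10} — sig = (2; 1,1,1,1)
  P = {3,5}:  v_{3} + v_{5} = v_{2} + v_{4} + v_{7} + v_{8} — sig = (2; 1,1,1,1)
  P = {3,9}:  v_{3} + v_{9} = v_{0} + v_{2} + v_{4} + v_{7} — sig = (2; 1,1,1,1)
  P = {5,7}:  v_{5} + v_{7} = v_{2} + v_{4} + v_{8} + v_{10} — sig = (2; 1,1,1,1)
  P = {7,9}:  v_{7} + v_{9} = v_{0} + v_{2} + v_{4} + v_{10} — sig = (2; 1,1,1,1)
  P = {3,6}:  v_{3} + v_{6} = v_{0} + v_{1} + 2·v_{4} — sig = (2; 1,1,2)
  P = {1,5}:  v_{1} + v_{5} = 2·v_{2} + v_{4} + v_{8} + 2·v_{10} — sig = (2; 1,1,2,2)
  P = {1,9}:  v_{1} + v_{9} = v_{0} + 2·v_{2} + v_{4} + 2·v_{10} — sig = (2; 1,1,2,2)
  P = {3,11}:  v_{3} + v_{11} = 2·v_{0} + v_{2} + v_{4} + 2·v_{8} — sig = (2; 1,1,2,2)
  P = {6,7}:  v_{6} + v_{7} = v_{0} + v_{2} + 2·v_{4} + 2·v_{10} — sig = (2; 1,1,2,2)
  P = {1,6}:  v_{1} + v_{6} = v_{0} + 2·v_{2} + 2·v_{4} + 3·v_{10} — sig = (2; 1,2,2,3)
  P = {1,3}:  v_{1} + v_{3} = v_{2} + 3·v_{7} — sig = (2; 1,3)
  P = {3,10}:  v_{3} + v_{10} = 2·v_{7} — sig = (2; 2)
  P = {2,6,11}:  v_{2} + v_{6} + v_{11} = v_{9} — sig = (3; 1)
  P = {2,7,10}:  v_{2} + v_{7} + v_{10} = v_{1} — sig = (3; 1)
  P = {4,9,10}:  v_{4} + v_{9} + v_{10} = v_{6} — sig = (3; 1)
  P = {2,4,10,11}:  v_{2} + v_{4} + v_{10} + v_{11} = 0 — sig = (4; —)
  P = {0,1,4,8}:  v_{0} + v_{1} + v_{4} + v_{8} = 2·v_{7} — sig = (4; 2)
  P = {0,2,4,7,8}:  v_{0} + v_{2} + v_{4} + v_{7} + v_{8} = v_{3} — sig = (5; 1)
  P = {0,2,4,8,10}:  v_{0} + v_{2} + v_{4} + v_{8} + v_{10} = v_{7} — sig = (5; 1)

Sorted signature multiset PRS(X):
{ (2; —) ×2,  (2; 1,1) ×2,  (2; 1,1,1,1) ×5,  (2; 1,1,2),  (2; 1,1,2,2) ×4,  (2; 1,2,2,3),  (2; 1,3),  (2; 2),  (3; 1) ×3,  (4; —),  (4; 2),  (5; 1) ×2 }


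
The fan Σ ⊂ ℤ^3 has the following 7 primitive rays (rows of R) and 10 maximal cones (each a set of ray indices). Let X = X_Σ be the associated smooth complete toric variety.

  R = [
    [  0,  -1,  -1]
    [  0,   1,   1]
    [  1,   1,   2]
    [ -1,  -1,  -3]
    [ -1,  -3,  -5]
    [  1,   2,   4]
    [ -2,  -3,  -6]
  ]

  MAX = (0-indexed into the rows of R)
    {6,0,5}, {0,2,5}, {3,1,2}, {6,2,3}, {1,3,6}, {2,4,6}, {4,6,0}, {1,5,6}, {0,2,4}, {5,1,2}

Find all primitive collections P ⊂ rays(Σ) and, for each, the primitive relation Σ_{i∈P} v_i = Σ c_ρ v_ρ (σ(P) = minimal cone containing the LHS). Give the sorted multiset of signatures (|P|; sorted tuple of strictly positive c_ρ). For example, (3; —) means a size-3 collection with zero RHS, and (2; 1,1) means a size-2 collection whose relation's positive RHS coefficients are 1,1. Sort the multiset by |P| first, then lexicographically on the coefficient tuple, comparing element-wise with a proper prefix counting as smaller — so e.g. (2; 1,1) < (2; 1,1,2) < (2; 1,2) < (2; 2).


Minimal non-faces — 9 found among 7 rays, 10 max cones:

  • {0,1}:  v_{0} + v_{1} = 0  ⟹  sig = (2; —)
  • {3,5}:  v_{3} + v_{5} = v_{1}  ⟹  sig = (2; 1)
  • {4,5}:  v_{4} + v_{5} = v_{0}  ⟹  sig = (2; 1)
  • {0,3}:  v_{0} + v_{3} = v_{2} + v_{6}  ⟹  sig = (2; 1,1)
  • {1,4}:  v_{1} + v_{4} = v_{2} + v_{6}  ⟹  sig = (2; 1,1)
  • {3,4}:  v_{3} + v_{4} = 2·v_{2} + 2·v_{6}  ⟹  sig = (2; 2,2)
  • {2,5,6}:  v_{2} + v_{5} + v_{6} = 0  ⟹  sig = (3; —)
  • {0,2,6}:  v_{0} + v_{2} + v_{6} = v_{4}  ⟹  sig = (3; 1)
  • {1,2,6}:  v_{1} + v_{2} + v_{6} = v_{3}  ⟹  sig = (3; 1)

so the primitive-relation signature multiset is
    |P|=2: 6 collections, coeffs (), (1), (1), (1,1), (1,1), (2,2)
    |P|=3: 3 collections, coeffs (), (1), (1)


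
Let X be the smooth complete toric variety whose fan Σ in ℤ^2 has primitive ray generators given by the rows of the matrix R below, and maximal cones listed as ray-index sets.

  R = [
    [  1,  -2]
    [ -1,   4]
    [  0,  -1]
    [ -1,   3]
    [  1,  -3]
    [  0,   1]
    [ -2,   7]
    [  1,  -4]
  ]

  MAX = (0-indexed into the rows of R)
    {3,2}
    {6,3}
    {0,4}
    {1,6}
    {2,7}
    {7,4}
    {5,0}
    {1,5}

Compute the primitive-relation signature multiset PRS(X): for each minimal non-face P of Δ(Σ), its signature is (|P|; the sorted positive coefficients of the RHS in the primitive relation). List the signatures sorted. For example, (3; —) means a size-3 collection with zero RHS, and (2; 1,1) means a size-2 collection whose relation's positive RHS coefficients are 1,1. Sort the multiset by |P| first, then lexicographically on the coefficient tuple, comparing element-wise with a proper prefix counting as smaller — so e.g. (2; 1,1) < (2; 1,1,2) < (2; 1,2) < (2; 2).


20 collections generate NE(X_Σ); each relation:

  {1,7}:  v_{1} + v_{7} = 0  ⇒ sig = (2; —)
  {2,5}:  v_{2} + v_{5} = 0  ⇒ sig = (2; —)
  {3,4}:  v_{3} + v_{4} = 0  ⇒ sig = (2; —)
  {0,2}:  v_{0} + v_{2} = v_{4}  ⇒ sig = (2; 1)
  {0,3}:  v_{0} + v_{3} = v_{5}  ⇒ sig = (2; 1)
  {1,2}:  v_{1} + v_{2} = v_{3}  ⇒ sig = (2; 1)
  {1,3}:  v_{1} + v_{3} = v_{6}  ⇒ sig = (2; 1)
  {1,4}:  v_{1} + v_{4} = v_{5}  ⇒ sig = (2; 1)
  {2,4}:  v_{2} + v_{4} = v_{7}  ⇒ sig = (2; 1)
  {3,5}:  v_{3} + v_{5} = v_{1}  ⇒ sig = (2; 1)
  {3,7}:  v_{3} + v_{7} = v_{2}  ⇒ sig = (2; 1)
  {4,5}:  v_{4} + v_{5} = v_{0}  ⇒ sig = (2; 1)
  {4,6}:  v_{4} + v_{6} = v_{1}  ⇒ sig = (2; 1)
  {5,7}:  v_{5} + v_{7} = v_{4}  ⇒ sig = (2; 1)
  {6,7}:  v_{6} + v_{7} = v_{3}  ⇒ sig = (2; 1)
  {0,6}:  v_{0} + v_{6} = v_{1} + v_{5}  ⇒ sig = (2; 1,1)
  {0,1}:  v_{0} + v_{1} = 2·v_{5}  ⇒ sig = (2; 2)
  {0,7}:  v_{0} + v_{7} = 2·v_{4}  ⇒ sig = (2; 2)
  {2,6}:  v_{2} + v_{6} = 2·v_{3}  ⇒ sig = (2; 2)
  {5,6}:  v_{5} + v_{6} = 2·v_{1}  ⇒ sig = (2; 2)

Sorted signature multiset PRS(X):
    |P|=2: 20 collections, coeffs (), (), (), (1), (1), (1), (1), (1), (1), (1), (1), (1), (1), (1), (1), (1,1), (2), (2), (2), (2)


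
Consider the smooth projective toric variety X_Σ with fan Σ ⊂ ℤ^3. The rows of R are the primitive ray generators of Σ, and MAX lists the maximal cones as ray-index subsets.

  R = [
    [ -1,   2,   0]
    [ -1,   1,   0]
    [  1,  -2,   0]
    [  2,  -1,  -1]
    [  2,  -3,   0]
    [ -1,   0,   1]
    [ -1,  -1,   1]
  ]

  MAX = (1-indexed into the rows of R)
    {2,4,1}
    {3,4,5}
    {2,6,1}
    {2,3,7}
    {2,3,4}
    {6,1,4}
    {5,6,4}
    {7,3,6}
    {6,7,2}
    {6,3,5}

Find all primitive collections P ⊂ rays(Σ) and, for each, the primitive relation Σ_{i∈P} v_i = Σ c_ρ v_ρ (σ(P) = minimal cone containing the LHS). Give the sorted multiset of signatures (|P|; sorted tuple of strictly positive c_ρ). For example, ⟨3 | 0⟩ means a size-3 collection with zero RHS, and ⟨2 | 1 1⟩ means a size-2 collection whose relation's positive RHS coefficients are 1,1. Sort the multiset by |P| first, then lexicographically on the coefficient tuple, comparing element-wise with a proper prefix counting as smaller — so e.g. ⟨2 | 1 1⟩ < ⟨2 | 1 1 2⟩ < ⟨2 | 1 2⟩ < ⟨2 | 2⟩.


Primitive collections (9):

  P={1,3}:  v_{1} + v_{3} = 0 ; sig = ⟨2 | 0⟩
  P={2,5}:  v_{2} + v_{5} = v_{3} ; sig = ⟨2 | 1⟩
  P={4,7}:  v_{4} + v_{7} = v_{3} ; sig = ⟨2 | 1⟩
  P={1,5}:  v_{1} + v_{5} = v_{4} + v_{6} ; sig = ⟨2 | 1 1⟩
  P={1,7}:  v_{1} + v_{7} = v_{2} + v_{6} ; sig = ⟨2 | 1 1⟩
  P={5,7}:  v_{5} + v_{7} = 2·v_{3} + v_{6} ; sig = ⟨2 | 1 2⟩
  P={2,4,6}:  v_{2} + v_{4} + v_{6} = 0 ; sig = ⟨3 | 0⟩
  P={2,3,6}:  v_{2} + v_{3} + v_{6} = v_{7} ; sig = ⟨3 | 1⟩
  P={3,4,6}:  v_{3} + v_{4} + v_{6} = v_{5} ; sig = ⟨3 | 1⟩

so the primitive-relation signature multiset is
    |P|=2: 6 collections, coeffs (), (1), (1), (1,1), (1,1), (1,2)
    |P|=3: 3 collections, coeffs (), (1), (1)


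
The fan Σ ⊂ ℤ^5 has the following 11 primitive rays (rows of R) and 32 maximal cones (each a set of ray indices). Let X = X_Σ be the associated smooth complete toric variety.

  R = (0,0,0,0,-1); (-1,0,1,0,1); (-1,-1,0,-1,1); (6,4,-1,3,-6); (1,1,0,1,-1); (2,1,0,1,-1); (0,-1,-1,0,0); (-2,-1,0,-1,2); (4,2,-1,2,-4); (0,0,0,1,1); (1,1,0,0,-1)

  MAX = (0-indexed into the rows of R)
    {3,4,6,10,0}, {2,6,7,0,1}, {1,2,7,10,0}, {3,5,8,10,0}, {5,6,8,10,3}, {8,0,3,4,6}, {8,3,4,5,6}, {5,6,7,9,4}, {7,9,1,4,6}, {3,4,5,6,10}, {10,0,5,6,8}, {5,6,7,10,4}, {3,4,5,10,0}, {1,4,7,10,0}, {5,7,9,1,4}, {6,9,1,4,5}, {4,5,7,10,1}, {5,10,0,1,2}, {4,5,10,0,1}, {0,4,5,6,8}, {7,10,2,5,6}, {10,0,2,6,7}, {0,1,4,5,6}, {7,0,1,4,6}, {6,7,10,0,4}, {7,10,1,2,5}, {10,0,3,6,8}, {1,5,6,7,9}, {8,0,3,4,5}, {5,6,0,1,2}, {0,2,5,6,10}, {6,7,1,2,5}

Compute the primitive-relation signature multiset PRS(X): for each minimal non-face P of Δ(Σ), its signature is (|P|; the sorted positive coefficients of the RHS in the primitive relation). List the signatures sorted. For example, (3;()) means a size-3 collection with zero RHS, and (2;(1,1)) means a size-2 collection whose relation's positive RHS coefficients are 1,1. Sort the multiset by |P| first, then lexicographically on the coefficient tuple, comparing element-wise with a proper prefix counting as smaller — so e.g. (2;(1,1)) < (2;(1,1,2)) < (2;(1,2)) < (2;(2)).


The 18 primitive collections of Σ (r=11, n=5):

  {2,4}:  v_{2} + v_{4} = 0  so sig = (2;())
  {2,3}:  v_{2} + v_{3} = v_{8} + v_{10}  so sig = (2;(1,1))
  {0,9}:  v_{0} + v_{9} = v_{1} + v_{4} + v_{6}  so sig = (2;(1,1,1))
  {1,8}:  v_{1} + v_{8} = v_{0} + v_{4} + v_{5}  so sig = (2;(1,1,1))
  {7,8}:  v_{7} + v_{8} = v_{4} + v_{6} + v_{10}  so sig = (2;(1,1,1))
  {9,10}:  v_{9} + v_{10} = v_{4} + v_{5} + v_{7}  so sig = (2;(1,1,1))
  {2,8}:  v_{2} + v_{8} = v_{0} + v_{5} + v_{6} + v_{10}  so sig = (2;(1,1,1,1))
  {2,9}:  v_{2} + v_{9} = v_{1} + v_{5} + v_{6} + v_{7}  so sig = (2;(1,1,1,1))
  {1,3}:  v_{1} + v_{3} = v_{0} + 2·v_{4} + v_{5} + v_{10}  so sig = (2;(1,1,1,2))
  {3,9}:  v_{3} + v_{9} = 3·v_{4} + v_{5} + v_{6} + v_{10}  so sig = (2;(1,1,1,3))
  {8,9}:  v_{8} + v_{9} = 2·v_{4} + v_{5} + v_{6}  so sig = (2;(1,1,2))
  {3,7}:  v_{3} + v_{7} = 2·v_{4} + v_{6} + 2·v_{10}  so sig = (2;(1,2,2))
  {0,5,7}:  v_{0} + v_{5} + v_{7} = 0  so sig = (3;())
  {1,6,10}:  v_{1} + v_{6} + v_{10} = 0  so sig = (3;())
  {4,8,10}:  v_{4} + v_{8} + v_{10} = v_{3}  so sig = (3;(1))
  {0,3,5,6}:  v_{0} + v_{3} + v_{5} + v_{6} = 2·v_{8}  so sig = (4;(2))
  {0,4,5,6,10}:  v_{0} + v_{4} + v_{5} + v_{6} + v_{10} = v_{8}  so sig = (5;(1))
  {1,4,5,6,7}:  v_{1} + v_{4} + v_{5} + v_{6} + v_{7} = v_{9}  so sig = (5;(1))

Hence PRS(X_Σ) =
    |P|=2: 12 collections, coeffs (), (1,1), (1,1,1), (1,1,1), (1,1,1), (1,1,1), (1,1,1,1), (1,1,1,1), (1,1,1,2), (1,1,1,3), (1,1,2), (1,2,2)
    |P|=3: 3 collections, coeffs (), (), (1)
    |P|=4: 1 collection, coeffs (2)
    |P|=5: 2 collections, coeffs (1), (1)


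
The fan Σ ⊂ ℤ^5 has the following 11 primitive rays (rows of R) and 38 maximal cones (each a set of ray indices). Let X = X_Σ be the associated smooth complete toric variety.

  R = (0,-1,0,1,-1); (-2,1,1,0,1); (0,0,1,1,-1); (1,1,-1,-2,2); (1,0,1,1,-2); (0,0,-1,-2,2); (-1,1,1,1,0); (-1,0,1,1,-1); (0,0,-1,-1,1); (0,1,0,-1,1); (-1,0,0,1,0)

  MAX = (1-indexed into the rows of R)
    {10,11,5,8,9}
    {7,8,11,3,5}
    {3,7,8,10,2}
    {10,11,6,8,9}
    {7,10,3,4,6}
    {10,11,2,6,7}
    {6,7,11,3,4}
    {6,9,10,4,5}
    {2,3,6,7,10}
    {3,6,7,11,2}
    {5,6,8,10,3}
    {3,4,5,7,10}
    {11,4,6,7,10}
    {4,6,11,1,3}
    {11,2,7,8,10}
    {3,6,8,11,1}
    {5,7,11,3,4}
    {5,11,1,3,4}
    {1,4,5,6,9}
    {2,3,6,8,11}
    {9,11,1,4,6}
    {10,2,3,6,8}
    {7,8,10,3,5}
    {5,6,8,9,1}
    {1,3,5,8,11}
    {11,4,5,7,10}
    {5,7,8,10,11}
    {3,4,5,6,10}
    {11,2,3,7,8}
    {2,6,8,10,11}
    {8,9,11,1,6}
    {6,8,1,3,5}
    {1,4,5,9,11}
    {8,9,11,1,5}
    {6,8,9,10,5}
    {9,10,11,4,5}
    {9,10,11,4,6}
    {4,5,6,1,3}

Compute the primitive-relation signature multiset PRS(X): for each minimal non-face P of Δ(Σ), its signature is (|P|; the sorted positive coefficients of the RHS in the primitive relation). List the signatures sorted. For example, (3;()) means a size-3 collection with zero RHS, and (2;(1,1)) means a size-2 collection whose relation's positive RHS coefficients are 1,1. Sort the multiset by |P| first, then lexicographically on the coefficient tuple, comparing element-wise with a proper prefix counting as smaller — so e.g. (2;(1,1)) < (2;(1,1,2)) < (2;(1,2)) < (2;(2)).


13 minimal non-faces of Δ(Σ) (on 11 rays):

  • {1,10}:  v_{1} + v_{10} = 0 ; sig = (2;())
  • {3,9}:  v_{3} + v_{9} = 0 ; sig = (2;())
  • {4,8}:  v_{4} + v_{8} = v_{10} ; sig = (2;(1))
  • {1,7}:  v_{1} + v_{7} = v_{3} + v_{11} ; sig = (2;(1,1))
  • {7,9}:  v_{7} + v_{9} = v_{10} + v_{11} ; sig = (2;(1,1))
  • {2,4}:  v_{2} + v_{4} = v_{6} + v_{7} + v_{10} ; sig = (2;(1,1,1))
  • {2,5}:  v_{2} + v_{5} = v_{3} + v_{8} + v_{10} ; sig = (2;(1,1,1))
  • {1,2}:  v_{1} + v_{2} = v_{3} + v_{6} + v_{8} + v_{11} ; sig = (2;(1,1,1,1))
  • {2,9}:  v_{2} + v_{9} = v_{6} + v_{8} + v_{10} + v_{11} ; sig = (2;(1,1,1,1))
  • {5,6,11}:  v_{5} + v_{6} + v_{11} = 0 ; sig = (3;())
  • {3,10,11}:  v_{3} + v_{10} + v_{11} = v_{7} ; sig = (3;(1))
  • {6,7,8}:  v_{6} + v_{7} + v_{8} = v_{2} ; sig = (3;(1))
  • {5,6,7}:  v_{5} + v_{6} + v_{7} = v_{3} + v_{10} ; sig = (3;(1,1))

Sorted signature multiset PRS(X):
[(2;()), (2;()), (2;(1)), (2;(1,1)), (2;(1,1)), (2;(1,1,1)), (2;(1,1,1)), (2;(1,1,1,1)), (2;(1,1,1,1)), (3;()), (3;(1)), (3;(1)), (3;(1,1))]


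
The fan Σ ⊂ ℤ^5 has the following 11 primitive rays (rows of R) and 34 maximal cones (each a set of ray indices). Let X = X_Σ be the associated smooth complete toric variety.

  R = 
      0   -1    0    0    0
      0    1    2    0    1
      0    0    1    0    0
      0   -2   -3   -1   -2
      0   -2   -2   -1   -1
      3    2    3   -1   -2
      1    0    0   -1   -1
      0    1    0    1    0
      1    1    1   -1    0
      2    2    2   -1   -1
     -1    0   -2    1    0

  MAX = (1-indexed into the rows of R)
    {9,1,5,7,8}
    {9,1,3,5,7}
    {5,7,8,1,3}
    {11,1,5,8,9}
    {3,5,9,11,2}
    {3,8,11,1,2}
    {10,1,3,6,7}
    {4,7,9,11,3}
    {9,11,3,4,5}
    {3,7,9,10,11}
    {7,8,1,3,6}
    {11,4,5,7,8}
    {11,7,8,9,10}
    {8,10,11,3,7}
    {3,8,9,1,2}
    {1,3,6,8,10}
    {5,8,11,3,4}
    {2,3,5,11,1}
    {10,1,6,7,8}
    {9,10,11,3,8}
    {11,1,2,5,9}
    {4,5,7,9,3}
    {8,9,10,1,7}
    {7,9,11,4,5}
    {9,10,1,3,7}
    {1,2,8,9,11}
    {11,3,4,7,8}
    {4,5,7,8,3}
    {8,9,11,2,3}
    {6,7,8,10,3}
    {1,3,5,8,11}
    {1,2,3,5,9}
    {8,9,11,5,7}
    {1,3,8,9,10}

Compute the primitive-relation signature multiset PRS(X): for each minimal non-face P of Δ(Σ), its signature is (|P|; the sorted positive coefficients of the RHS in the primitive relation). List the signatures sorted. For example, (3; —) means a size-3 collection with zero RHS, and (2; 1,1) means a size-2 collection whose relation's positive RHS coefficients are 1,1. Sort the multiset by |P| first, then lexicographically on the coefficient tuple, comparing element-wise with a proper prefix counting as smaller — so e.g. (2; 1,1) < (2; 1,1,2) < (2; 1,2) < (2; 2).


The 20 primitive collections of Σ (r=11, n=5):

  • {2,7}:  v_{2} + v_{7} = v_{3} + v_{9} — sig = (2; 1,1)
  • {2,6}:  v_{2} + v_{6} = v_{1} + 2·v_{3} + v_{8} + v_{9} + v_{10} — sig = (2; 1,1,1,1,2)
  • {2,4}:  v_{2} + v_{4} = 2·v_{3} + v_{5} + v_{9} + v_{11} — sig = (2; 1,1,1,2)
  • {5,6}:  v_{5} + v_{6} = v_{1} + v_{3} + 3·v_{7} + v_{8} — sig = (2; 1,1,1,3)
  • {1,4}:  v_{1} + v_{4} = v_{3} + 2·v_{5} + v_{8} — sig = (2; 1,1,2)
  • {4,10}:  v_{4} + v_{10} = v_{3} + 3·v_{7} + v_{11} — sig = (2; 1,1,3)
  • {6,9}:  v_{6} + v_{9} = v_{1} + 2·v_{10} — sig = (2; 1,2)
  • {2,10}:  v_{2} + v_{10} = 2·v_{3} + v_{8} + 2·v_{9} — sig = (2; 1,2,2)
  • {6,11}:  v_{6} + v_{11} = v_{3} + 2·v_{7} + 2·v_{8} — sig = (2; 1,2,2)
  • {4,6}:  v_{4} + v_{6} = 2·v_{3} + v_{5} + 3·v_{7} + 2·v_{8} — sig = (2; 1,2,2,3)
  • {5,10}:  v_{5} + v_{10} = 2·v_{7} — sig = (2; 2)
  • {2,5,8}:  v_{2} + v_{5} + v_{8} = 0 — sig = (3; —)
  • {1,7,11}:  v_{1} + v_{7} + v_{11} = v_{5} + v_{8} — sig = (3; 1,1)
  • {1,10,11}:  v_{1} + v_{10} + v_{11} = v_{7} + v_{8} — sig = (3; 1,1)
  • {4,8,9}:  v_{4} + v_{8} + v_{9} = 2·v_{7} + v_{11} — sig = (3; 1,2)
  • {1,3,9,11}:  v_{1} + v_{3} + v_{9} + v_{11} = 0 — sig = (4; —)
  • {3,5,7,11}:  v_{3} + v_{5} + v_{7} + v_{11} = v_{4} — sig = (4; 1)
  • {3,5,8,9}:  v_{3} + v_{5} + v_{8} + v_{9} = v_{7} — sig = (4; 1)
  • {3,7,8,9}:  v_{3} + v_{7} + v_{8} + v_{9} = v_{10} — sig = (4; 1)
  • {1,3,7,8,10}:  v_{1} + v_{3} + v_{7} + v_{8} + v_{10} = v_{6} — sig = (5; 1)

so the primitive-relation signature multiset is
    |P|=2: 11 collections, coeffs (1,1), (1,1,1,1,2), (1,1,1,2), (1,1,1,3), (1,1,2), (1,1,3), (1,2), (1,2,2), (1,2,2), (1,2,2,3), (2)
    |P|=3: 4 collections, coeffs (), (1,1), (1,1), (1,2)
    |P|=4: 4 collections, coeffs (), (1), (1), (1)
    |P|=5: 1 collection, coeffs (1)


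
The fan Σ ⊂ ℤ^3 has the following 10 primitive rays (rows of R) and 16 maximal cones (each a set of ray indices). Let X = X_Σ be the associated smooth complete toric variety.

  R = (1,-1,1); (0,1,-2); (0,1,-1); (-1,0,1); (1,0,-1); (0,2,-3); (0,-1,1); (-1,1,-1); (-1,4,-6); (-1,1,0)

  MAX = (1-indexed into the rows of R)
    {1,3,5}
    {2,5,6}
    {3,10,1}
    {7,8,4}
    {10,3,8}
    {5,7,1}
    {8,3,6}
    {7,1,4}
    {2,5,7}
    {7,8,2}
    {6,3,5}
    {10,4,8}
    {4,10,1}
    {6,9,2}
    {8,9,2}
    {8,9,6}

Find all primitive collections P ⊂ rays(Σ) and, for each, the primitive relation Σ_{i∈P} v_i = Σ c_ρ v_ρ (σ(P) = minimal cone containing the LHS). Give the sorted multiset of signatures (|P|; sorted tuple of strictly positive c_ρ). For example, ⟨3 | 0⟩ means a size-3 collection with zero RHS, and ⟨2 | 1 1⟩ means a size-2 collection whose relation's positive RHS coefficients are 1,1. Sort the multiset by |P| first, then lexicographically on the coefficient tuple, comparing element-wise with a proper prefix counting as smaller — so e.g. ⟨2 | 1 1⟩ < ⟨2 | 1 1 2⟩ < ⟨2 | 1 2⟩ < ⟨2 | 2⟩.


|primitive collections| = 22. Relations:

  • {1,8}:  v_{1} + v_{8} = 0  →  sig = ⟨2 | 0⟩
  • {3,7}:  v_{3} + v_{7} = 0  →  sig = ⟨2 | 0⟩
  • {4,5}:  v_{4} + v_{5} = 0  →  sig = ⟨2 | 0⟩
  • {1,2}:  v_{1} + v_{2} = v_{5}  →  sig = ⟨2 | 1⟩
  • {2,3}:  v_{2} + v_{3} = v_{6}  →  sig = ⟨2 | 1⟩
  • {2,4}:  v_{2} + v_{4} = v_{8}  →  sig = ⟨2 | 1⟩
  • {3,4}:  v_{3} + v_{4} = v_{10}  →  sig = ⟨2 | 1⟩
  • {5,8}:  v_{5} + v_{8} = v_{2}  →  sig = ⟨2 | 1⟩
  • {5,10}:  v_{5} + v_{10} = v_{3}  →  sig = ⟨2 | 1⟩
  • {6,7}:  v_{6} + v_{7} = v_{2}  →  sig = ⟨2 | 1⟩
  • {7,10}:  v_{7} + v_{10} = v_{4}  →  sig = ⟨2 | 1⟩
  • {1,6}:  v_{1} + v_{6} = v_{3} + v_{5}  →  sig = ⟨2 | 1 1⟩
  • {1,9}:  v_{1} + v_{9} = v_{2} + v_{6}  →  sig = ⟨2 | 1 1⟩
  • {2,10}:  v_{2} + v_{10} = v_{3} + v_{8}  →  sig = ⟨2 | 1 1⟩
  • {4,6}:  v_{4} + v_{6} = v_{3} + v_{8}  →  sig = ⟨2 | 1 1⟩
  • {9,10}:  v_{9} + v_{10} = v_{3} + v_{6} + 2·v_{8}  →  sig = ⟨2 | 1 1 2⟩
  • {3,9}:  v_{3} + v_{9} = 2·v_{6} + v_{8}  →  sig = ⟨2 | 1 2⟩
  • {4,9}:  v_{4} + v_{9} = v_{6} + 2·v_{8}  →  sig = ⟨2 | 1 2⟩
  • {5,9}:  v_{5} + v_{9} = 2·v_{2} + v_{6}  →  sig = ⟨2 | 1 2⟩
  • {6,10}:  v_{6} + v_{10} = 2·v_{3} + v_{8}  →  sig = ⟨2 | 1 2⟩
  • {7,9}:  v_{7} + v_{9} = 2·v_{2} + v_{8}  →  sig = ⟨2 | 1 2⟩
  • {2,6,8}:  v_{2} + v_{6} + v_{8} = v_{9}  →  sig = ⟨3 | 1⟩

Sorted signature multiset PRS(X):
    |P|=2: 21 collections, coeffs (), (), (), (1), (1), (1), (1), (1), (1), (1), (1), (1,1), (1,1), (1,1), (1,1), (1,1,2), (1,2), (1,2), (1,2), (1,2), (1,2)
    |P|=3: 1 collection, coeffs (1)


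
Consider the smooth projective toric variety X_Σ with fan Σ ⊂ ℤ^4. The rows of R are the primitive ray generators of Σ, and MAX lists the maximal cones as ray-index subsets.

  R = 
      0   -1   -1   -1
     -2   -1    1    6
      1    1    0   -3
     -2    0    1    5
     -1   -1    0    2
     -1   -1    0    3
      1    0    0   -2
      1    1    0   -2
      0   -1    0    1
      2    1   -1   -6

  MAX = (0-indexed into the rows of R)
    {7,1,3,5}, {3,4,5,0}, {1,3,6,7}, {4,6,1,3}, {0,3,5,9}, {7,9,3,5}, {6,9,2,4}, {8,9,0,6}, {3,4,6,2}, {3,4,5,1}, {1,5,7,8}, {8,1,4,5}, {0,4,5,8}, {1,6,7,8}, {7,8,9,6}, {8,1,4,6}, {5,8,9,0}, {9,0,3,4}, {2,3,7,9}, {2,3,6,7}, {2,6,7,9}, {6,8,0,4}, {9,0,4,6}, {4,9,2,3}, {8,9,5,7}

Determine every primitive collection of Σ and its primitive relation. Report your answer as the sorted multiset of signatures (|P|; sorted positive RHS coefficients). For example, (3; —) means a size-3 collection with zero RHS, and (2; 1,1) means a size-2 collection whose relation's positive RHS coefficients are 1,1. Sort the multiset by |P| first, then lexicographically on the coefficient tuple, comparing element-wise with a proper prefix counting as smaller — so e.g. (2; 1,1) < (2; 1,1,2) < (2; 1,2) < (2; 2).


Primitive collections (14):

  {1,9}:  v_{1} + v_{9} = 0  ⇒ sig = (2; —)
  {2,5}:  v_{2} + v_{5} = 0  ⇒ sig = (2; —)
  {4,7}:  v_{4} + v_{7} = 0  ⇒ sig = (2; —)
  {2,8}:  v_{2} + v_{8} = v_{6}  ⇒ sig = (2; 1)
  {3,8}:  v_{3} + v_{8} = v_{1}  ⇒ sig = (2; 1)
  {5,6}:  v_{5} + v_{6} = v_{8}  ⇒ sig = (2; 1)
  {0,1}:  v_{0} + v_{1} = v_{4} + v_{5}  ⇒ sig = (2; 1,1)
  {0,2}:  v_{0} + v_{2} = v_{4} + v_{9}  ⇒ sig = (2; 1,1)
  {0,7}:  v_{0} + v_{7} = v_{5} + v_{9}  ⇒ sig = (2; 1,1)
  {1,2}:  v_{1} + v_{2} = v_{3} + v_{6}  ⇒ sig = (2; 1,1)
  {0,3,6}:  v_{0} + v_{3} + v_{6} = v_{4}  ⇒ sig = (3; 1)
  {3,6,9}:  v_{3} + v_{6} + v_{9} = v_{2}  ⇒ sig = (3; 1)
  {4,5,9}:  v_{4} + v_{5} + v_{9} = v_{0}  ⇒ sig = (3; 1)
  {4,8,9}:  v_{4} + v_{8} + v_{9} = v_{0} + v_{6}  ⇒ sig = (3; 1,1)

Sorted signature multiset PRS(X):
[(2; —), (2; —), (2; —), (2; 1), (2; 1), (2; 1), (2; 1,1), (2; 1,1), (2; 1,1), (2; 1,1), (3; 1), (3; 1), (3; 1), (3; 1,1)]


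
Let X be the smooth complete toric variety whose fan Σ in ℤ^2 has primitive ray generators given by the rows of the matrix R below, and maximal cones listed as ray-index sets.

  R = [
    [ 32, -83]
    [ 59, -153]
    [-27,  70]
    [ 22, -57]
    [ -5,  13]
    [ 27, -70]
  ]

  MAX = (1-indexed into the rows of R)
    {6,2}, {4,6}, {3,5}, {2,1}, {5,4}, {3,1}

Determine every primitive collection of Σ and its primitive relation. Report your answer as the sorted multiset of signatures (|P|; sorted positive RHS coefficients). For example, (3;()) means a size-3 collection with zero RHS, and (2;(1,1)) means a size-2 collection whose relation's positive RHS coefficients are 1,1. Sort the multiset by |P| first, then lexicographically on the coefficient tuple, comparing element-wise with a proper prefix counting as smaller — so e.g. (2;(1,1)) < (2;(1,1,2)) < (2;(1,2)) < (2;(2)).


Primitive collections (9):

  P = {3,6}:  v_{3} + v_{6} = 0 ; sig = (2;())
  P = {1,5}:  v_{1} + v_{5} = v_{6} ; sig = (2;(1))
  P = {1,6}:  v_{1} + v_{6} = v_{2} ; sig = (2;(1))
  P = {2,3}:  v_{2} + v_{3} = v_{1} ; sig = (2;(1))
  P = {3,4}:  v_{3} + v_{4} = v_{5} ; sig = (2;(1))
  P = {5,6}:  v_{5} + v_{6} = v_{4} ; sig = (2;(1))
  P = {1,4}:  v_{1} + v_{4} = 2·v_{6} ; sig = (2;(2))
  P = {2,5}:  v_{2} + v_{5} = 2·v_{6} ; sig = (2;(2))
  P = {2,4}:  v_{2} + v_{4} = 3·v_{6} ; sig = (2;(3))

so the primitive-relation signature multiset is
    (2;())
    (2;(1))
    (2;(1))
    (2;(1))
    (2;(1))
    (2;(1))
    (2;(2))
    (2;(2))
    (2;(3))


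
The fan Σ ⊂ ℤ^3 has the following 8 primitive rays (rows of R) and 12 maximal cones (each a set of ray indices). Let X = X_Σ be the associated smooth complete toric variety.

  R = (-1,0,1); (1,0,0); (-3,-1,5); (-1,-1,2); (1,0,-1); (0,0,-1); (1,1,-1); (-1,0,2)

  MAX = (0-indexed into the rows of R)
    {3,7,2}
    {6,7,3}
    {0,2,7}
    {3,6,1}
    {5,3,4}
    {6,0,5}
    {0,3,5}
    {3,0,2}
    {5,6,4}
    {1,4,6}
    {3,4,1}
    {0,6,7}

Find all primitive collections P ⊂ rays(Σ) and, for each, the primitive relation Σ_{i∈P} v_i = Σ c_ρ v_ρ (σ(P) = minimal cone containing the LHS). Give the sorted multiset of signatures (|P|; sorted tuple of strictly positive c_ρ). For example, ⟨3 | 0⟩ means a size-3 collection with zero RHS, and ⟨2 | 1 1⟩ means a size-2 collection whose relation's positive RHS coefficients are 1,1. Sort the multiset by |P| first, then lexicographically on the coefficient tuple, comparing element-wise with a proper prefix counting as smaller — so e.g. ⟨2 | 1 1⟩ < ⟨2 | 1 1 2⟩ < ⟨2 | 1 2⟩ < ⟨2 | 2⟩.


14 minimal non-faces of Δ(Σ) (on 8 rays):

  • {0,4}:  v_{0} + v_{4} = 0  so sig = ⟨2 | 0⟩
  • {1,5}:  v_{1} + v_{5} = v_{4}  so sig = ⟨2 | 1⟩
  • {5,7}:  v_{5} + v_{7} = v_{0}  so sig = ⟨2 | 1⟩
  • {0,1}:  v_{0} + v_{1} = v_{3} + v_{6}  so sig = ⟨2 | 1 1⟩
  • {2,4}:  v_{2} + v_{4} = v_{3} + v_{7}  so sig = ⟨2 | 1 1⟩
  • {4,7}:  v_{4} + v_{7} = v_{3} + v_{6}  so sig = ⟨2 | 1 1⟩
  • {1,2}:  v_{1} + v_{2} = 2·v_{3} + v_{6} + v_{7}  so sig = ⟨2 | 1 1 2⟩
  • {2,5}:  v_{2} + v_{5} = 2·v_{0} + v_{3}  so sig = ⟨2 | 1 2⟩
  • {2,6}:  v_{2} + v_{6} = 2·v_{7}  so sig = ⟨2 | 2⟩
  • {1,7}:  v_{1} + v_{7} = 2·v_{3} + 2·v_{6}  so sig = ⟨2 | 2 2⟩
  • {3,5,6}:  v_{3} + v_{5} + v_{6} = 0  so sig = ⟨3 | 0⟩
  • {0,3,6}:  v_{0} + v_{3} + v_{6} = v_{7}  so sig = ⟨3 | 1⟩
  • {0,3,7}:  v_{0} + v_{3} + v_{7} = v_{2}  so sig = ⟨3 | 1⟩
  • {3,4,6}:  v_{3} + v_{4} + v_{6} = v_{1}  so sig = ⟨3 | 1⟩

Sorted signature multiset PRS(X):
    |P|=2: 10 collections, coeffs (), (1), (1), (1,1), (1,1), (1,1), (1,1,2), (1,2), (2), (2,2)
    |P|=3: 4 collections, coeffs (), (1), (1), (1)


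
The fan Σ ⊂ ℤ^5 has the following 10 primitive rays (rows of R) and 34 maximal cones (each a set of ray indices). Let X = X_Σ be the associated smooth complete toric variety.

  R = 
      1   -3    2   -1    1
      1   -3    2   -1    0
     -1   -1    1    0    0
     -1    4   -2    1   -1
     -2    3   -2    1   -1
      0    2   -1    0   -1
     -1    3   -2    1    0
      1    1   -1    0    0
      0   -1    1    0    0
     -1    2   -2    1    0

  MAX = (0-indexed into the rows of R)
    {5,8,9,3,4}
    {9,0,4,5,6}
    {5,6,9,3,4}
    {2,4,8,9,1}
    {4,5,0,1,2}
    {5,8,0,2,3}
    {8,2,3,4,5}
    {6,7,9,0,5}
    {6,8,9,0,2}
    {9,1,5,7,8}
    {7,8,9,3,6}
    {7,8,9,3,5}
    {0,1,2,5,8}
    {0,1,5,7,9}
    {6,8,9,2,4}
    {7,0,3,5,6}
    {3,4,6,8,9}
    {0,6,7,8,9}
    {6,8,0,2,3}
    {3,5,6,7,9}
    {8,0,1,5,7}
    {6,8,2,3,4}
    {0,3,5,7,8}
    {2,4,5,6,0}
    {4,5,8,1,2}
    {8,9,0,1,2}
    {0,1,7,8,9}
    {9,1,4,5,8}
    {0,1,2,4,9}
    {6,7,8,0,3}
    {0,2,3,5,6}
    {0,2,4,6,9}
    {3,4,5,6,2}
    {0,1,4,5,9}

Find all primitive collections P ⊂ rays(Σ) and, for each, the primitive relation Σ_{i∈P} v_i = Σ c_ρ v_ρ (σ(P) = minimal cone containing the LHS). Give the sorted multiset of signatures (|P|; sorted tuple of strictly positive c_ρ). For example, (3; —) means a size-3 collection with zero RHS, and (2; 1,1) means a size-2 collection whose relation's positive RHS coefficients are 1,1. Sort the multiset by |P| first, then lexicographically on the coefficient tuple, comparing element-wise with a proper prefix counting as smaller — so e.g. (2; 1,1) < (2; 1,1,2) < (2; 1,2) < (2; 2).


Primitive collections (11):

  {1,6}:  v_{1} + v_{6} = 0  ⇒ sig = (2; —)
  {2,7}:  v_{2} + v_{7} = 0  ⇒ sig = (2; —)
  {1,3}:  v_{1} + v_{3} = v_{5} + v_{8}  ⇒ sig = (2; 1,1)
  {4,7}:  v_{4} + v_{7} = v_{5} + v_{9}  ⇒ sig = (2; 1,1)
  {0,3,9}:  v_{0} + v_{3} + v_{9} = v_{6}  ⇒ sig = (3; 1)
  {0,4,8}:  v_{0} + v_{4} + v_{8} = v_{2}  ⇒ sig = (3; 1)
  {2,5,9}:  v_{2} + v_{5} + v_{9} = v_{4}  ⇒ sig = (3; 1)
  {5,6,8}:  v_{5} + v_{6} + v_{8} = v_{3}  ⇒ sig = (3; 1)
  {0,3,4}:  v_{0} + v_{3} + v_{4} = v_{2} + v_{5} + v_{6}  ⇒ sig = (3; 1,1,1)
  {2,3,9}:  v_{2} + v_{3} + v_{9} = v_{4} + v_{6} + v_{8}  ⇒ sig = (3; 1,1,1)
  {0,5,8,9}:  v_{0} + v_{5} + v_{8} + v_{9} = 0  ⇒ sig = (4; —)

Sorted signature multiset PRS(X):
[(2; —), (2; —), (2; 1,1), (2; 1,1), (3; 1), (3; 1), (3; 1), (3; 1), (3; 1,1,1), (3; 1,1,1), (4; —)]


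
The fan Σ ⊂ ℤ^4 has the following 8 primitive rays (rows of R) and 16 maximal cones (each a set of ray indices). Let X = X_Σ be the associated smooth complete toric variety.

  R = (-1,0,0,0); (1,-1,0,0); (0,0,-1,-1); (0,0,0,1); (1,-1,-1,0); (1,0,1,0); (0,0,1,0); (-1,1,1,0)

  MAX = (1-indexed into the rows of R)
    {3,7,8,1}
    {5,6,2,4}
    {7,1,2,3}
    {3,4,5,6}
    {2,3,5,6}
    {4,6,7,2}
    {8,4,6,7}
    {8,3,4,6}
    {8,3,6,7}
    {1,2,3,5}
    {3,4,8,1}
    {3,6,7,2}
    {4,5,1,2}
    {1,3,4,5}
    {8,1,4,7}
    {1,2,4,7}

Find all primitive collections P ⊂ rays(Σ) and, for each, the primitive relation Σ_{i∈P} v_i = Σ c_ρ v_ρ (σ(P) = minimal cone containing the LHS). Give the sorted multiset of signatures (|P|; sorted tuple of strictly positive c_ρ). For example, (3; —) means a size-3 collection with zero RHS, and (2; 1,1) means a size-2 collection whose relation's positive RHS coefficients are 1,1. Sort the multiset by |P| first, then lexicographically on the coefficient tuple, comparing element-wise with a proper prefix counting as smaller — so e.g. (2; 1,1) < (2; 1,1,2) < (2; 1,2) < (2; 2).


Σ has 6 primitive collections:

  P={5,8}:  v_{5} + v_{8} = 0  →  sig = (2; —)
  P={1,6}:  v_{1} + v_{6} = v_{7}  →  sig = (2; 1)
  P={2,8}:  v_{2} + v_{8} = v_{7}  →  sig = (2; 1)
  P={5,7}:  v_{5} + v_{7} = v_{2}  →  sig = (2; 1)
  P={3,4,7}:  v_{3} + v_{4} + v_{7} = 0  →  sig = (3; —)
  P={2,3,4}:  v_{2} + v_{3} + v_{4} = v_{5}  →  sig = (3; 1)

Signatures (|P|; sorted positive RHS coefficients), sorted:
    |P|=2: 4 collections, coeffs (), (1), (1), (1)
    |P|=3: 2 collections, coeffs (), (1)


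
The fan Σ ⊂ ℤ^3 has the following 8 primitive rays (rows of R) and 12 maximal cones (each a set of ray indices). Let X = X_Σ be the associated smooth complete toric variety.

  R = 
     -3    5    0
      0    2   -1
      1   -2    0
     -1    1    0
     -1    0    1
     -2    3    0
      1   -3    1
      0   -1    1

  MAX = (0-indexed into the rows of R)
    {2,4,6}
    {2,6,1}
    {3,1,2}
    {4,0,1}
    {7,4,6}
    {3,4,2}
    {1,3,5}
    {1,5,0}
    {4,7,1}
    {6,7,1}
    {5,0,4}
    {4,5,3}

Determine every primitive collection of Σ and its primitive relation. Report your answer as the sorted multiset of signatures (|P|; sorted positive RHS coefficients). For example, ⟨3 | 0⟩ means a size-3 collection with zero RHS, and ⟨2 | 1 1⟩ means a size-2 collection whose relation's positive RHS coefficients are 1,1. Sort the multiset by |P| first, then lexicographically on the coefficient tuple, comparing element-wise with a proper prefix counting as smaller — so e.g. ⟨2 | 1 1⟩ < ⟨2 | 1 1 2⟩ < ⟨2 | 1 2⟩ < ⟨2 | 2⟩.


14 collections generate NE(X_Σ); each relation:

  • {0,2}:  v_{0} + v_{2} = v_{5} ; sig = ⟨2 | 1⟩
  • {2,5}:  v_{2} + v_{5} = v_{3} ; sig = ⟨2 | 1⟩
  • {2,7}:  v_{2} + v_{7} = v_{6} ; sig = ⟨2 | 1⟩
  • {3,7}:  v_{3} + v_{7} = v_{4} ; sig = ⟨2 | 1⟩
  • {5,6}:  v_{5} + v_{6} = v_{4} ; sig = ⟨2 | 1⟩
  • {3,6}:  v_{3} + v_{6} = v_{2} + v_{4} ; sig = ⟨2 | 1 1⟩
  • {0,6}:  v_{0} + v_{6} = v_{1} + 2·v_{4} ; sig = ⟨2 | 1 2⟩
  • {5,7}:  v_{5} + v_{7} = v_{1} + 2·v_{4} ; sig = ⟨2 | 1 2⟩
  • {0,3}:  v_{0} + v_{3} = 2·v_{5} ; sig = ⟨2 | 2⟩
  • {0,7}:  v_{0} + v_{7} = 2·v_{1} + 3·v_{4} ; sig = ⟨2 | 2 3⟩
  • {1,2,4}:  v_{1} + v_{2} + v_{4} = 0 ; sig = ⟨3 | 0⟩
  • {1,3,4}:  v_{1} + v_{3} + v_{4} = v_{5} ; sig = ⟨3 | 1⟩
  • {1,4,5}:  v_{1} + v_{4} + v_{5} = v_{0} ; sig = ⟨3 | 1⟩
  • {1,4,6}:  v_{1} + v_{4} + v_{6} = v_{7} ; sig = ⟨3 | 1⟩

so the primitive-relation signature multiset is
    |P|=2: 10 collections, coeffs (1), (1), (1), (1), (1), (1,1), (1,2), (1,2), (2), (2,3)
    |P|=3: 4 collections, coeffs (), (1), (1), (1)


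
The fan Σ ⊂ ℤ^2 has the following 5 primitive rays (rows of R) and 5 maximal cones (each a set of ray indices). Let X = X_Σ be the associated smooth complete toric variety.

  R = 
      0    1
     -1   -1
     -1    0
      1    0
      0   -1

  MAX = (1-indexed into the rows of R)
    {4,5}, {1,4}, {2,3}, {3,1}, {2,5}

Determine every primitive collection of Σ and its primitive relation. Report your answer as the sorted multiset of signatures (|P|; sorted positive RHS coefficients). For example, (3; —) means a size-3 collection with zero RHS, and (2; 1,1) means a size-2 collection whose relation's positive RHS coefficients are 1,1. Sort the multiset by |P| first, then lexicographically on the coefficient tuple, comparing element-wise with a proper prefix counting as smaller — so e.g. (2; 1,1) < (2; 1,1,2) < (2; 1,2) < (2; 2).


5 minimal non-faces of Δ(Σ) (on 5 rays):

  P={1,5}:  v_{1} + v_{5} = 0  →  sig = (2; —)
  P={3,4}:  v_{3} + v_{4} = 0  →  sig = (2; —)
  P={1,2}:  v_{1} + v_{2} = v_{3}  →  sig = (2; 1)
  P={2,4}:  v_{2} + v_{4} = v_{5}  →  sig = (2; 1)
  P={3,5}:  v_{3} + v_{5} = v_{2}  →  sig = (2; 1)

Hence PRS(X_Σ) =
    (2; —)
    (2; —)
    (2; 1)
    (2; 1)
    (2; 1)


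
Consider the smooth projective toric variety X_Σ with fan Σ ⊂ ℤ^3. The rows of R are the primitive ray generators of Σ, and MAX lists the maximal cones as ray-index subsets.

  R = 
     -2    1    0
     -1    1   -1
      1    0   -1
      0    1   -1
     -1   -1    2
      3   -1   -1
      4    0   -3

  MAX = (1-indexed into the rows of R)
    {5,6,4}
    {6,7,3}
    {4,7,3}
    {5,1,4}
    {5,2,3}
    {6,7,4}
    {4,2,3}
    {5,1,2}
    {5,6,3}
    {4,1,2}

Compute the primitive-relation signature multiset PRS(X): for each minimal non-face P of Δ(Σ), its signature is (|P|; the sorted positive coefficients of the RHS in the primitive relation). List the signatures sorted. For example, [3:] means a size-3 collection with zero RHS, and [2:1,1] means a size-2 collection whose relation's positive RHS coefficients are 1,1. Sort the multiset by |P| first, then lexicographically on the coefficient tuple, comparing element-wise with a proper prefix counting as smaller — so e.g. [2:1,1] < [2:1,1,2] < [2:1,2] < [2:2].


9 collections generate NE(X_Σ); each relation:

  P={1,3}:  v_{1} + v_{3} = v_{2}  so sig = [2:1]
  P={1,6}:  v_{1} + v_{6} = v_{3}  so sig = [2:1]
  P={5,7}:  v_{5} + v_{7} = v_{6}  so sig = [2:1]
  P={1,7}:  v_{1} + v_{7} = 2·v_{3} + v_{4}  so sig = [2:1,2]
  P={2,7}:  v_{2} + v_{7} = 3·v_{3} + v_{4}  so sig = [2:1,3]
  P={2,6}:  v_{2} + v_{6} = 2·v_{3}  so sig = [2:2]
  P={3,4,5}:  v_{3} + v_{4} + v_{5} = 0  so sig = [3:]
  P={2,4,5}:  v_{2} + v_{4} + v_{5} = v_{1}  so sig = [3:1]
  P={3,4,6}:  v_{3} + v_{4} + v_{6} = v_{7}  so sig = [3:1]

Signatures (|P|; sorted positive RHS coefficients), sorted:
{ [2:1] ×3,  [2:1,2],  [2:1,3],  [2:2],  [3:],  [3:1] ×2 }


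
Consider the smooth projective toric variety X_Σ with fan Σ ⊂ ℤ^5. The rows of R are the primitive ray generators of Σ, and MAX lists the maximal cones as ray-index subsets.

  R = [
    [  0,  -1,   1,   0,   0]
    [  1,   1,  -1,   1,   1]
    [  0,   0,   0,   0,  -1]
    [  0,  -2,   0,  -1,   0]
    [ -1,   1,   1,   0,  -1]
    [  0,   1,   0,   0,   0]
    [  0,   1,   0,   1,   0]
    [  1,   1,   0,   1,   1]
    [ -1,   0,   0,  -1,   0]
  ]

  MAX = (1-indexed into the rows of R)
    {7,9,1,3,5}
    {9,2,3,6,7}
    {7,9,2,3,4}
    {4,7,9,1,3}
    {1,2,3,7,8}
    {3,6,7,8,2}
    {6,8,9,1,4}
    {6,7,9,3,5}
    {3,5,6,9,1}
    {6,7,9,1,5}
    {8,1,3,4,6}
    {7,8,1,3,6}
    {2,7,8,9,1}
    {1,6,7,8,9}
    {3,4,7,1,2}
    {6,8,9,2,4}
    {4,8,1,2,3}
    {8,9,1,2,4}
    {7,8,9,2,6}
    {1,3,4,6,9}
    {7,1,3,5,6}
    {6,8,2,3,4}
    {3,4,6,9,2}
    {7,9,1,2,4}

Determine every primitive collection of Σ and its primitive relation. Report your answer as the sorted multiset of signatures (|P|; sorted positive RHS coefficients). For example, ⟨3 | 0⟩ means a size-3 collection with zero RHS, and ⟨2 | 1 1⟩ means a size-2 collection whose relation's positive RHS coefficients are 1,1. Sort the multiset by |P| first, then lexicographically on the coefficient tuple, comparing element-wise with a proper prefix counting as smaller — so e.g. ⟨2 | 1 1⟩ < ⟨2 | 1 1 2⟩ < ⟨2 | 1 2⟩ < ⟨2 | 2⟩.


Δ(Σ) — 9 vertices, 9 min non-faces:

  P={2,5}:  v_{2} + v_{5} = v_{6} + v_{7} — sig = ⟨2 | 1 1⟩
  P={4,5}:  v_{4} + v_{5} = v_{1} + v_{3} + v_{9} — sig = ⟨2 | 1 1 1⟩
  P={5,8}:  v_{5} + v_{8} = v_{1} + 2·v_{6} + v_{7} — sig = ⟨2 | 1 1 2⟩
  P={4,6,7}:  v_{4} + v_{6} + v_{7} = 0 — sig = ⟨3 | 0⟩
  P={1,2,6}:  v_{1} + v_{2} + v_{6} = v_{8} — sig = ⟨3 | 1⟩
  P={3,8,9}:  v_{3} + v_{8} + v_{9} = v_{6} — sig = ⟨3 | 1⟩
  P={4,7,8}:  v_{4} + v_{7} + v_{8} = v_{1} + v_{2} — sig = ⟨3 | 1 1⟩
  P={1,2,3,9}:  v_{1} + v_{2} + v_{3} + v_{9} = 0 — sig = ⟨4 | 0⟩
  P={1,3,6,7,9}:  v_{1} + v_{3} + v_{6} + v_{7} + v_{9} = v_{5} — sig = ⟨5 | 1⟩

Hence PRS(X_Σ) =
    ⟨2 | 1 1⟩
    ⟨2 | 1 1 1⟩
    ⟨2 | 1 1 2⟩
    ⟨3 | 0⟩
    ⟨3 | 1⟩
    ⟨3 | 1⟩
    ⟨3 | 1 1⟩
    ⟨4 | 0⟩
    ⟨5 | 1⟩
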